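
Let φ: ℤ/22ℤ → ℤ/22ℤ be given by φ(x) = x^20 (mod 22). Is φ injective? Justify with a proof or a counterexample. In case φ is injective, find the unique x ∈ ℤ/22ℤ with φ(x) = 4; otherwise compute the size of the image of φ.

4

φ(1) = 1^20 = 1.
φ(3): Repeated squaring mod 22: 3^1 ≡ 3, 3^2 ≡ 3² = 9, 3^4 ≡ 9² = 81 ≡ 15, 3^8 ≡ 15² = 225 ≡ 5, 3^16 ≡ 5² = 25 ≡ 3. Since 20 = 16 + 4, 3^20 ≡ 3·15: 3·15 = 45 ≡ 1. So 3^20 ≡ 1 (mod 22).
So φ(1) = φ(3) = 1 while 1 ≠ 3, thus φ is not injective.
Since φ is not injective, we determine |image(φ)|. Computing x^20 mod 22 for each x (by repeated squaring, reducing mod 22 at every step), the values φ(0), φ(1), …, φ(21) are: 0, 1, 12, 1, 12, 1, 12, 1, 12, 1, 12, 11, 12, 1, 12, 1, 12, 1, 12, 1, 12, 1.
The distinct values are {0, 1, 11, 12}; there are 4 of them.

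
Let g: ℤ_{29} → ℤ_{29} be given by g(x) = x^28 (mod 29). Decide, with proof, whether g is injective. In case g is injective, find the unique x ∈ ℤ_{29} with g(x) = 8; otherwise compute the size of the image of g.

g(1) = 1^28 = 1.
g(2): Repeated squaring mod 29: 2^1 ≡ 2, 2^2 ≡ 2² = 4, 2^4 ≡ 4² = 16, 2^8 ≡ 16² = 256 ≡ 24, 2^16 ≡ 24² = 576 ≡ 25. Since 28 = 16 + 8 + 4, 2^28 ≡ 25·24·16: 25·24 = 600 ≡ 20, then 20·16 = 320 ≡ 1. So 2^28 ≡ 1 (mod 29).
So g(1) = g(2) = 1 while 1 ≠ 2, so g is not injective.
Since g is not injective, we determine |image(g)|. Computing x^28 mod 29 for each x (by repeated squaring, reducing mod 29 at every step), the values g(0), g(1), …, g(28) are: 0, 1, 1, 1, 1, 1, 1, 1, 1, 1, 1, 1, 1, 1, 1, 1, 1, 1, 1, 1, 1, 1, 1, 1, 1, 1, 1, 1, 1.
The distinct values are {0, 1}; there are 2 of them.

2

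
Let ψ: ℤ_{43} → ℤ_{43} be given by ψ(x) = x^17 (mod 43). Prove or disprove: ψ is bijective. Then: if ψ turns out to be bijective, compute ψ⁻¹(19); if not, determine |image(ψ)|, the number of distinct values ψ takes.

Since 43 is prime, the nonzero elements of ℤ_{43} form a cyclic group of order 42.
As gcd(17, 42) = 1, raising to the 17th power is a bijection on this group: if x_1^17 ≡ x_2^17 then (x_1x_2^{−1})^17 = 1, and the only element of order dividing gcd(17, 42) = 1 is 1, so x_1 = x_2.
With ψ(0) = 0 this makes ψ injective on all of ℤ_{43}, hence bijective (finite equal-size domain and codomain). In particular ψ is bijective.
Since ψ is bijective, we find the preimage of 19. The inverse of x ↦ x^17 on (ℤ_{43})^× is x ↦ x^5, because 17·5 = 85 = 2·42 + 1 ≡ 1 (mod 42) and x^{42} = 1 for x ≠ 0 (Fermat). So ψ⁻¹(19) = 19^5 mod 43.
Repeated squaring mod 43: 19^1 ≡ 19, 19^2 ≡ 19² = 361 ≡ 17, 19^4 ≡ 17² = 289 ≡ 31. Since 5 = 4 + 1, 19^5 ≡ 31·19: 31·19 = 589 ≡ 30. So 19^5 ≡ 30 (mod 43).
Hence ψ⁻¹(19) = 30.

30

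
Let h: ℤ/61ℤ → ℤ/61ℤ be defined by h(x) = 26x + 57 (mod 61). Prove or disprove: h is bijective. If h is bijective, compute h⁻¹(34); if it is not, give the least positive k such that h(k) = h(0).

39

Recall that h is injective when h(s) = h(t) forces s = t.
Suppose h(s) = h(t) in ℤ/61ℤ. Then 26s + 57 ≡ 26t + 57 (mod 61), hence 26(s − t) ≡ 0 (mod 61).
Since gcd(26, 61) = 1, 26 is invertible modulo 61, therefore s − t ≡ 0 (mod 61), i.e. s = t.
We now compute 26⁻¹ mod 61 explicitly. Euclid's algorithm: 61 = 2·26 + 9, 26 = 2·9 + 8, 9 = 1·8 + 1; back-substituting gives 1 = 54·26 − 23·61, so 26⁻¹ ≡ 54 (mod 61).
For any y ∈ ℤ/61ℤ, x = 54(y − 57) mod 61 satisfies h(x) = 26·54(y − 57) + 57 ≡ y (since 26·54 ≡ 1 mod 61). So every y has a preimage.
Thus h is bijective.
Since h is bijective, we find h⁻¹(34): we need 26x ≡ 34 − 57 ≡ 38 (mod 61). Using 26⁻¹ = 54: x ≡ 54·38 = 2052 = 33·61 + 39, so x = 39.
Check: h(39) = 26·39 + 57 = 1071 = 17·61 + 34 ≡ 34 (mod 61).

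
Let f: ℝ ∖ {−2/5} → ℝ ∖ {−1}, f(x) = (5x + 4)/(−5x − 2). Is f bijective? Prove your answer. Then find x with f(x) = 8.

-4/9

Suppose f(u) = f(v). Cross-multiplying: (5u + 4)(−5v − 2) = (5v + 4)(−5u − 2).
Expanding both sides and cancelling the symmetric terms leaves 10·(u − v) = 0. Since 10 ≠ 0, u = v. Hence f is injective.
For any y ≠ −1, solving y(−5x − 2) = 5x + 4 for x gives a well-defined x ≠ −2/5. So f is surjective.
Thus f is bijective.
Solving f(x) = 8: cross-multiplying gives 5x + 4 = 8(−5x − 2), which rearranges to 45x = −20, so x = −4/9.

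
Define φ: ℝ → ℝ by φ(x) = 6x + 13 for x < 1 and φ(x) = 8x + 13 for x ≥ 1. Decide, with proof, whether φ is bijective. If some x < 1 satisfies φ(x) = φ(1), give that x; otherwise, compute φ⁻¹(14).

Both pieces are strictly increasing (slopes 6 and 8), so each is injective on its own interval.
The left piece maps (−∞, 1) onto (−∞, 19); the right piece maps [1, ∞) onto [21, ∞).
The images leave a gap (19 has no preimage), so φ is not surjective, hence not bijective.
Because the two images are disjoint, no x < 1 has φ(x) = φ(1), so we compute φ⁻¹(14): 14 lies in (−∞, 19), so solve 6x + 13 = 14: x = (14 − 13)/6 = 1/6.

1/6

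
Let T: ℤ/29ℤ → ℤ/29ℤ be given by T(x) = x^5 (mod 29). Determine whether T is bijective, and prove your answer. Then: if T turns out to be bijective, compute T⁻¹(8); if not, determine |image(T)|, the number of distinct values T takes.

Since 29 is prime, the nonzero elements of ℤ/29ℤ form a cyclic group of order 28.
As gcd(5, 28) = 1, raising to the 5th power is a bijection on this group: if x_1^5 ≡ x_2^5 then (x_1x_2^{−1})^5 = 1, and the only element of order dividing gcd(5, 28) = 1 is 1, so x_1 = x_2.
With T(0) = 0 this makes T injective on all of ℤ/29ℤ, hence bijective (finite equal-size domain and codomain). In particular T is bijective.
Since T is bijective, we find the preimage of 8. The inverse of x ↦ x^5 on (ℤ/29ℤ)^× is x ↦ x^17, because 5·17 = 85 = 3·28 + 1 ≡ 1 (mod 28) and x^{28} = 1 for x ≠ 0 (Fermat). So T⁻¹(8) = 8^17 mod 29.
Repeated squaring mod 29: 8^1 ≡ 8, 8^2 ≡ 8² = 64 ≡ 6, 8^4 ≡ 6² = 36 ≡ 7, 8^8 ≡ 7² = 49 ≡ 20, 8^16 ≡ 20² = 400 ≡ 23. Since 17 = 16 + 1, 8^17 ≡ 23·8: 23·8 = 184 ≡ 10. So 8^17 ≡ 10 (mod 29).
Hence T⁻¹(8) = 10.

10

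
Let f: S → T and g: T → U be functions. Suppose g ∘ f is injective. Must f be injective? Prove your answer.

injective

Suppose f(u) = f(v). Applying g: (g ∘ f)(u) = (g ∘ f)(v). Since g ∘ f is injective, u = v. Thus f is injective.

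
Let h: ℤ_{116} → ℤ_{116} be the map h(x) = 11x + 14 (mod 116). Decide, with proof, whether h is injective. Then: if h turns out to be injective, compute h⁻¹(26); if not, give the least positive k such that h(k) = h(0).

Suppose h(x_1) = h(x_2) in ℤ_{116}. Then 11x_1 + 14 ≡ 11x_2 + 14 (mod 116), so 11(x_1 − x_2) ≡ 0 (mod 116).
Since gcd(11, 116) = 1, 11 is invertible modulo 116, so x_1 − x_2 ≡ 0 (mod 116), i.e. x_1 = x_2.
Hence h is injective.
We now compute 11⁻¹ mod 116 explicitly. Euclid's algorithm: 116 = 10·11 + 6, 11 = 1·6 + 5, 6 = 1·5 + 1; back-substituting gives 1 = 95·11 − 9·116, so 11⁻¹ ≡ 95 (mod 116).
Since h is injective, we find h⁻¹(26): we need 11x ≡ 26 − 14 ≡ 12 (mod 116). Using 11⁻¹ = 95: x ≡ 95·12 = 1140 = 9·116 + 96, so x = 96.
Check: h(96) = 11·96 + 14 = 1070 = 9·116 + 26 ≡ 26 (mod 116).

96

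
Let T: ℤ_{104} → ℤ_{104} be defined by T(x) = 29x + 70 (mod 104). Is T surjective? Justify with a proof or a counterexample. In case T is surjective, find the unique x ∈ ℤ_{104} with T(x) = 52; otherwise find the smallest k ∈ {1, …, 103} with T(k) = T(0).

46

Recall that T is surjective if every y in the codomain equals T(x) for some x in the domain.
Since gcd(29, 104) = 1, 29 is invertible modulo 104. Euclid's algorithm: 104 = 3·29 + 17, 29 = 1·17 + 12, 17 = 1·12 + 5, 12 = 2·5 + 2, 5 = 2·2 + 1; back-substituting gives 1 = 61·29 − 17·104, so 29⁻¹ ≡ 61 (mod 104).
For any y ∈ ℤ_{104}, x = 61(y − 70) mod 104 satisfies T(x) = 29·61(y − 70) + 70 ≡ y (since 29·61 ≡ 1 mod 104). So every y has a preimage.
So T is surjective.
Since T is surjective, we compute T⁻¹(52): solve 29x + 70 ≡ 52 (mod 104), i.e. 29x ≡ 86 (mod 104).
Multiplying by 29⁻¹ = 61 gives x ≡ 61·86 = 5246 = 50·104 + 46 ≡ 46 (mod 104).
Check: T(46) = 29·46 + 70 = 1404 = 13·104 + 52 ≡ 52 (mod 104).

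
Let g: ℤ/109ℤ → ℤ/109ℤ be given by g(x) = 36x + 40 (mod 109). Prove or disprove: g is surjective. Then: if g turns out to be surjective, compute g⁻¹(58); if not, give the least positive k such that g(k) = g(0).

55

Since gcd(36, 109) = 1, 36 is invertible modulo 109. Euclid's algorithm: 109 = 3·36 + 1; back-substituting gives 1 = 106·36 − 35·109, so 36⁻¹ ≡ 106 (mod 109).
Then y ↦ 106(y − 40) is a two-sided inverse to g, so every y ∈ ℤ/109ℤ has a preimage.
Hence g is surjective.
Since g is surjective, we compute g⁻¹(58): solve 36x + 40 ≡ 58 (mod 109), i.e. 36x ≡ 18 (mod 109).
Multiplying by 36⁻¹ = 106 gives x ≡ 106·18 = 1908 = 17·109 + 55 ≡ 55 (mod 109).
Check: g(55) = 36·55 + 40 = 2020 = 18·109 + 58 ≡ 58 (mod 109).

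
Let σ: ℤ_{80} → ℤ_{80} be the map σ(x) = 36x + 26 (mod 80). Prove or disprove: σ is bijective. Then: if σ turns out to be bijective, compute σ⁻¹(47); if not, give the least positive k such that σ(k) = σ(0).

20

We have gcd(36, 80) = 4 > 1. Taking x_1 = 0 and x_2 = 20: σ(0) = 26 and σ(20) = 36·20 + 26 = 746 ≡ 26 (mod 80).
So σ(0) = σ(20) while 0 ≠ 20, therefore σ is not injective, hence not bijective.
Since σ is not bijective, we find the least positive k with σ(k) = σ(0): this means 36k ≡ 0 (mod 80), i.e. 80 ∣ 36k. Since gcd(36, 80) = 4, dividing through by 4 this holds exactly when 20 ∣ 9k, and as gcd(9, 20) = 1, exactly when 20 ∣ k.
The smallest positive such k is 20.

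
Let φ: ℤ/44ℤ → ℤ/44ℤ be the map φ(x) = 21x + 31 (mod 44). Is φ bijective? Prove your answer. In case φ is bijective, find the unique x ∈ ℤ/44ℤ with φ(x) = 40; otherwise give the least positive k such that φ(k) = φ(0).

If φ(u) = φ(v), then 21u ≡ 21v (mod 44). Because gcd(21, 44) = 1, we may cancel 21 to get u ≡ v (mod 44).
We now compute 21⁻¹ mod 44 explicitly. Euclid's algorithm: 44 = 2·21 + 2, 21 = 10·2 + 1; back-substituting gives 1 = 21·21 − 10·44, so 21⁻¹ ≡ 21 (mod 44).
Then y ↦ 21(y − 31) is a two-sided inverse to φ, so every y ∈ ℤ/44ℤ has a preimage.
Thus φ is bijective.
Since φ is bijective, we find φ⁻¹(40): we need 21x ≡ 40 − 31 ≡ 9 (mod 44). Using 21⁻¹ = 21: x ≡ 21·9 = 189 = 4·44 + 13, so x = 13.
Check: φ(13) = 21·13 + 31 = 304 = 6·44 + 40 ≡ 40 (mod 44).

13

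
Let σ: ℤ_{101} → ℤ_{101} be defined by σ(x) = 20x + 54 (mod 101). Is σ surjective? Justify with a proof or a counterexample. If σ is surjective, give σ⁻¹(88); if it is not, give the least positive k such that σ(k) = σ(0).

By definition, σ is surjective if every y in the codomain equals σ(x) for some x in the domain.
Since gcd(20, 101) = 1, 20 is invertible modulo 101. Euclid's algorithm: 101 = 5·20 + 1; back-substituting gives 1 = 96·20 − 19·101, so 20⁻¹ ≡ 96 (mod 101).
For any y ∈ ℤ_{101}, x = 96(y − 54) mod 101 satisfies σ(x) = 20·96(y − 54) + 54 ≡ y (since 20·96 ≡ 1 mod 101). So every y has a preimage.
Therefore σ is surjective.
Since σ is surjective, we find σ⁻¹(88): we need 20x ≡ 88 − 54 ≡ 34 (mod 101). Using 20⁻¹ = 96: x ≡ 96·34 = 3264 = 32·101 + 32, so x = 32.
Check: σ(32) = 20·32 + 54 = 694 = 6·101 + 88 ≡ 88 (mod 101).

32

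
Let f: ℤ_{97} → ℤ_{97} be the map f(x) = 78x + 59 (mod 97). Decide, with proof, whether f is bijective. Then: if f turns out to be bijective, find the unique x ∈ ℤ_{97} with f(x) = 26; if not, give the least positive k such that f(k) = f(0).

Recall: injectivity means: for all a, b in the domain, f(a) = f(b) implies a = b.
Suppose f(a) = f(b) in ℤ_{97}. Then 78a + 59 ≡ 78b + 59 (mod 97), thus 78(a − b) ≡ 0 (mod 97).
Since gcd(78, 97) = 1, 78 is invertible modulo 97, therefore a − b ≡ 0 (mod 97), i.e. a = b.
We now compute 78⁻¹ mod 97 explicitly. Euclid's algorithm: 97 = 1·78 + 19, 78 = 4·19 + 2, 19 = 9·2 + 1; back-substituting gives 1 = 51·78 − 41·97, so 78⁻¹ ≡ 51 (mod 97).
For any y ∈ ℤ_{97}, x = 51(y − 59) mod 97 satisfies f(x) = 78·51(y − 59) + 59 ≡ y (since 78·51 ≡ 1 mod 97). So every y has a preimage.
So f is bijective.
Since f is bijective, we find f⁻¹(26): we need 78x ≡ 26 − 59 ≡ 64 (mod 97). Using 78⁻¹ = 51: x ≡ 51·64 = 3264 = 33·97 + 63, so x = 63.
Check: f(63) = 78·63 + 59 = 4973 = 51·97 + 26 ≡ 26 (mod 97).

63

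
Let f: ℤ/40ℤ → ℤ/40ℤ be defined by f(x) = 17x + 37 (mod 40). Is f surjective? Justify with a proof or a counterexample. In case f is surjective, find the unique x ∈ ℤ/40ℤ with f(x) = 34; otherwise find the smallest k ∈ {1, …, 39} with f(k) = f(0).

21

Since gcd(17, 40) = 1, 17 is invertible modulo 40. Euclid's algorithm: 40 = 2·17 + 6, 17 = 2·6 + 5, 6 = 1·5 + 1; back-substituting gives 1 = 33·17 − 14·40, so 17⁻¹ ≡ 33 (mod 40).
Then y ↦ 33(y − 37) is a two-sided inverse to f, so every y ∈ ℤ/40ℤ has a preimage.
Thus f is surjective.
Since f is surjective, we compute f⁻¹(34): solve 17x + 37 ≡ 34 (mod 40), i.e. 17x ≡ 37 (mod 40).
Multiplying by 17⁻¹ = 33 gives x ≡ 33·37 = 1221 = 30·40 + 21 ≡ 21 (mod 40).
Check: f(21) = 17·21 + 37 = 394 = 9·40 + 34 ≡ 34 (mod 40).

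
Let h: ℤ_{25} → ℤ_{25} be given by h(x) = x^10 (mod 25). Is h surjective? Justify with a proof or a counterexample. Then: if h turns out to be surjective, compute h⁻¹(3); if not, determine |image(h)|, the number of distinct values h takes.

3

h(2): Repeated squaring mod 25: 2^1 ≡ 2, 2^2 ≡ 2² = 4, 2^4 ≡ 4² = 16, 2^8 ≡ 16² = 256 ≡ 6. Since 10 = 8 + 2, 2^10 ≡ 6·4: 6·4 = 24. So 2^10 ≡ 24 (mod 25).
h(3): Repeated squaring mod 25: 3^1 ≡ 3, 3^2 ≡ 3² = 9, 3^4 ≡ 9² = 81 ≡ 6, 3^8 ≡ 6² = 36 ≡ 11. Since 10 = 8 + 2, 3^10 ≡ 11·9: 11·9 = 99 ≡ 24. So 3^10 ≡ 24 (mod 25).
So h(2) = h(3) = 24 while 2 ≠ 3, so h is not injective.
A non-injective map from the 25-element set ℤ_{25} to itself takes at most 24 distinct values, so it cannot be surjective. Hence h is not surjective.
Since h is not surjective, we determine |image(h)|. Computing x^10 mod 25 for each x (by repeated squaring, reducing mod 25 at every step), the values h(0), h(1), …, h(24) are: 0, 1, 24, 24, 1, 0, 1, 24, 24, 1, 0, 1, 24, 24, 1, 0, 1, 24, 24, 1, 0, 1, 24, 24, 1.
The distinct values are {0, 1, 24}; there are 3 of them.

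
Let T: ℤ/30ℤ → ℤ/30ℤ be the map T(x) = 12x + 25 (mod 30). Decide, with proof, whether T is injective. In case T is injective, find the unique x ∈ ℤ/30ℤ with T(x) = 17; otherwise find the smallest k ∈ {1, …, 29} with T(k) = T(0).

We have gcd(12, 30) = 6 > 1. Taking u = 0 and v = 5: T(0) = 25 and T(5) = 12·5 + 25 = 85 ≡ 25 (mod 30).
So T(0) = T(5) while 0 ≠ 5, therefore T is not injective.
Since T is not injective, we find the least positive k with T(k) = T(0): this means 12k ≡ 0 (mod 30), i.e. 30 ∣ 12k. Since gcd(12, 30) = 6, dividing through by 6 this holds exactly when 5 ∣ 2k, and as gcd(2, 5) = 1, exactly when 5 ∣ k.
The smallest positive such k is 5.

5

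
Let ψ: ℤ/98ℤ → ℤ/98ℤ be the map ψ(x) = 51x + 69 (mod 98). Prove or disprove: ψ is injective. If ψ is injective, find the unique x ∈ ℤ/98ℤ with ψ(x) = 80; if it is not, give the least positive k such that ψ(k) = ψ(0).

If ψ(s) = ψ(t), then 51s ≡ 51t (mod 98). Because gcd(51, 98) = 1, we may cancel 51 to get s ≡ t (mod 98).
Thus ψ is injective.
We now compute 51⁻¹ mod 98 explicitly. Euclid's algorithm: 98 = 1·51 + 47, 51 = 1·47 + 4, 47 = 11·4 + 3, 4 = 1·3 + 1; back-substituting gives 1 = 25·51 − 13·98, so 51⁻¹ ≡ 25 (mod 98).
Since ψ is injective, we find ψ⁻¹(80): we need 51x ≡ 80 − 69 ≡ 11 (mod 98). Using 51⁻¹ = 25: x ≡ 25·11 = 275 = 2·98 + 79, so x = 79.
Check: ψ(79) = 51·79 + 69 = 4098 = 41·98 + 80 ≡ 80 (mod 98).

79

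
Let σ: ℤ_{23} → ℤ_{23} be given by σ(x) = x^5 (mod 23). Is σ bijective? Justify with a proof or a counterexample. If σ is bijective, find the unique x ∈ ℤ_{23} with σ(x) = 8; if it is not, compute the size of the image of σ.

9

Since 23 is prime, the nonzero elements of ℤ_{23} form a cyclic group of order 22.
As gcd(5, 22) = 1, raising to the 5th power is a bijection on this group: if u^5 ≡ v^5 then (uv^{−1})^5 = 1, and the only element of order dividing gcd(5, 22) = 1 is 1, so u = v.
With σ(0) = 0 this makes σ injective on all of ℤ_{23}, hence bijective (finite equal-size domain and codomain). In particular σ is bijective.
Since σ is bijective, we find the preimage of 8. The inverse of x ↦ x^5 on (ℤ_{23})^× is x ↦ x^9, because 5·9 = 45 = 2·22 + 1 ≡ 1 (mod 22) and x^{22} = 1 for x ≠ 0 (Fermat). So σ⁻¹(8) = 8^9 mod 23.
Repeated squaring mod 23: 8^1 ≡ 8, 8^2 ≡ 8² = 64 ≡ 18, 8^4 ≡ 18² = 324 ≡ 2, 8^8 ≡ 2² = 4. Since 9 = 8 + 1, 8^9 ≡ 4·8: 4·8 = 32 ≡ 9. So 8^9 ≡ 9 (mod 23).
Hence σ⁻¹(8) = 9.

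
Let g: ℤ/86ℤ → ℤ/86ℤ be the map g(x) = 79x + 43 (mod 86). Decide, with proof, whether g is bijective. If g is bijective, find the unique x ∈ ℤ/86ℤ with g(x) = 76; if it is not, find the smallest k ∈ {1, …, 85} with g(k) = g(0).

69

Suppose g(a) = g(b) in ℤ/86ℤ. Then 79a + 43 ≡ 79b + 43 (mod 86), therefore 79(a − b) ≡ 0 (mod 86).
Since gcd(79, 86) = 1, 79 is invertible modulo 86, hence a − b ≡ 0 (mod 86), i.e. a = b.
We now compute 79⁻¹ mod 86 explicitly. Euclid's algorithm: 86 = 1·79 + 7, 79 = 11·7 + 2, 7 = 3·2 + 1; back-substituting gives 1 = 49·79 − 45·86, so 79⁻¹ ≡ 49 (mod 86).
Then y ↦ 49(y − 43) is a two-sided inverse to g, so every y ∈ ℤ/86ℤ has a preimage.
Therefore g is bijective.
Since g is bijective, we find g⁻¹(76): we need 79x ≡ 76 − 43 ≡ 33 (mod 86). Using 79⁻¹ = 49: x ≡ 49·33 = 1617 = 18·86 + 69, so x = 69.
Check: g(69) = 79·69 + 43 = 5494 = 63·86 + 76 ≡ 76 (mod 86).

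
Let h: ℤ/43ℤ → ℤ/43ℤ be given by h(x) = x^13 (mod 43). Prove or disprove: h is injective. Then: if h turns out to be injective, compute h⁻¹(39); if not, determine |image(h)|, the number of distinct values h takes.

Since 43 is prime, the nonzero elements of ℤ/43ℤ form a cyclic group of order 42.
As gcd(13, 42) = 1, raising to the 13th power is a bijection on this group: if x_1^13 ≡ x_2^13 then (x_1x_2^{−1})^13 = 1, and the only element of order dividing gcd(13, 42) = 1 is 1, so x_1 = x_2.
With h(0) = 0 this makes h injective on all of ℤ/43ℤ, hence bijective (finite equal-size domain and codomain). In particular h is injective.
Since h is injective, we find the preimage of 39. The inverse of x ↦ x^13 on (ℤ/43ℤ)^× is x ↦ x^13, because 13·13 = 169 = 4·42 + 1 ≡ 1 (mod 42) and x^{42} = 1 for x ≠ 0 (Fermat). So h⁻¹(39) = 39^13 mod 43.
Repeated squaring mod 43: 39^1 ≡ 39, 39^2 ≡ 39² = 1521 ≡ 16, 39^4 ≡ 16² = 256 ≡ 41, 39^8 ≡ 41² = 1681 ≡ 4. Since 13 = 8 + 4 + 1, 39^13 ≡ 4·41·39: 4·41 = 164 ≡ 35, then 35·39 = 1365 ≡ 32. So 39^13 ≡ 32 (mod 43).
Hence h⁻¹(39) = 32.

32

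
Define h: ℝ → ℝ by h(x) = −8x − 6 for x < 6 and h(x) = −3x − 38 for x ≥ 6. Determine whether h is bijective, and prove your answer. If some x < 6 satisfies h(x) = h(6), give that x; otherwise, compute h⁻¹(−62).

Both pieces are strictly decreasing (slopes −8 and −3), so each is injective on its own interval.
The left piece maps (−∞, 6) onto (−54, ∞); the right piece maps [6, ∞) onto (−∞, −56].
The images leave a gap (−54 has no preimage), so h is not surjective, hence not bijective.
Because the two images are disjoint, no x < 6 has h(x) = h(6), so we compute h⁻¹(−62): −62 lies in (−∞, −56], so solve −3x − 38 = −62: x = (−62 + 38)/(−3) = 8.

8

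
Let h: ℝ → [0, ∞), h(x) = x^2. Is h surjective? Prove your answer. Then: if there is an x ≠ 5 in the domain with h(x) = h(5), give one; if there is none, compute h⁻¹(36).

-5

For any y ∈ [0, ∞), x = y^{1/2} ∈ ℝ satisfies x^2 = y, so h is surjective.
For the follow-up, such an x exists: taking x = −5 ∈ ℝ gives h(−5) = 25 = h(5) with −5 ≠ 5.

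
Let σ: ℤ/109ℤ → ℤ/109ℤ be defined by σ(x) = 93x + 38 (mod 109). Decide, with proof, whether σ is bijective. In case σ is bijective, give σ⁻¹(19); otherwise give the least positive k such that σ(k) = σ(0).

Recall: σ is injective if σ(u) = σ(v) implies u = v.
Suppose σ(u) = σ(v) in ℤ/109ℤ. Then 93u + 38 ≡ 93v + 38 (mod 109), so 93(u − v) ≡ 0 (mod 109).
Since gcd(93, 109) = 1, 93 is invertible modulo 109, thus u − v ≡ 0 (mod 109), i.e. u = v.
We now compute 93⁻¹ mod 109 explicitly. Euclid's algorithm: 109 = 1·93 + 16, 93 = 5·16 + 13, 16 = 1·13 + 3, 13 = 4·3 + 1; back-substituting gives 1 = 34·93 − 29·109, so 93⁻¹ ≡ 34 (mod 109).
Then y ↦ 34(y − 38) is a two-sided inverse to σ, so every y ∈ ℤ/109ℤ has a preimage.
Thus σ is bijective.
Since σ is bijective, we find σ⁻¹(19): we need 93x ≡ 19 − 38 ≡ 90 (mod 109). Using 93⁻¹ = 34: x ≡ 34·90 = 3060 = 28·109 + 8, so x = 8.
Check: σ(8) = 93·8 + 38 = 782 = 7·109 + 19 ≡ 19 (mod 109).

8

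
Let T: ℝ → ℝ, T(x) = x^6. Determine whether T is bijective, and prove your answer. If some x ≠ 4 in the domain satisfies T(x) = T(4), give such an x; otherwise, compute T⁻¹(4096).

T(4) = 4096 = (−4)^6 = T(−4) (since 6 is even), with 4 ≠ −4. So T is not injective, hence not bijective.
For the follow-up, such an x exists: taking x = −4 ∈ ℝ gives T(−4) = 4096 = T(4) with −4 ≠ 4.

-4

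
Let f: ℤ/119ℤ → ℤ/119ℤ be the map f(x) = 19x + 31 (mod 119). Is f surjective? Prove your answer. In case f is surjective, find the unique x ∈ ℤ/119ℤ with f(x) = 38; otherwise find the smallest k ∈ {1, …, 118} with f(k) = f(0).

Recall: f is surjective if every y in the codomain equals f(x) for some x in the domain.
Since gcd(19, 119) = 1, 19 is invertible modulo 119. Euclid's algorithm: 119 = 6·19 + 5, 19 = 3·5 + 4, 5 = 1·4 + 1; back-substituting gives 1 = 94·19 − 15·119, so 19⁻¹ ≡ 94 (mod 119).
Then y ↦ 94(y − 31) is a two-sided inverse to f, so every y ∈ ℤ/119ℤ has a preimage.
Therefore f is surjective.
Since f is surjective, we find f⁻¹(38): we need 19x ≡ 38 − 31 ≡ 7 (mod 119). Using 19⁻¹ = 94: x ≡ 94·7 = 658 = 5·119 + 63, so x = 63.
Check: f(63) = 19·63 + 31 = 1228 = 10·119 + 38 ≡ 38 (mod 119).

63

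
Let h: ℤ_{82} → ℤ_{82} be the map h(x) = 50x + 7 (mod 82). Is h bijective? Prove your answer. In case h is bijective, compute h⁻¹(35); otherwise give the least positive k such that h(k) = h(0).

We have gcd(50, 82) = 2 > 1. Taking u = 0 and v = 41: h(0) = 7 and h(41) = 50·41 + 7 = 2057 ≡ 7 (mod 82).
So h(0) = h(41) while 0 ≠ 41, hence h is not injective, hence not bijective.
Since h is not bijective, we find the least positive k with h(k) = h(0): this means 50k ≡ 0 (mod 82), i.e. 82 ∣ 50k. Since gcd(50, 82) = 2, dividing through by 2 this holds exactly when 41 ∣ 25k, and as gcd(25, 41) = 1, exactly when 41 ∣ k.
The smallest positive such k is 41.

41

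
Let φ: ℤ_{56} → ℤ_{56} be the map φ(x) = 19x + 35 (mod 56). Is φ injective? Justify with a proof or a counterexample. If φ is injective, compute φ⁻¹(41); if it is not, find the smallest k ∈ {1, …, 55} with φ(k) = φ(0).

18

Recall that injectivity means: for all u, v in the domain, φ(u) = φ(v) implies u = v.
Suppose φ(u) = φ(v) in ℤ_{56}. Then 19u + 35 ≡ 19v + 35 (mod 56), thus 19(u − v) ≡ 0 (mod 56).
Since gcd(19, 56) = 1, 19 is invertible modulo 56, therefore u − v ≡ 0 (mod 56), i.e. u = v.
So φ is injective.
We now compute 19⁻¹ mod 56 explicitly. Euclid's algorithm: 56 = 2·19 + 18, 19 = 1·18 + 1; back-substituting gives 1 = 3·19 − 1·56, so 19⁻¹ ≡ 3 (mod 56).
Since φ is injective, we find φ⁻¹(41): we need 19x ≡ 41 − 35 ≡ 6 (mod 56). Using 19⁻¹ = 3: x ≡ 3·6 = 18, so x = 18.
Check: φ(18) = 19·18 + 35 = 377 = 6·56 + 41 ≡ 41 (mod 56).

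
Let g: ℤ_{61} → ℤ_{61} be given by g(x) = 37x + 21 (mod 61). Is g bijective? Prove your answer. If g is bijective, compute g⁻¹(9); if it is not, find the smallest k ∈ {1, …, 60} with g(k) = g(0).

31

Recall that injectivity means: for all a, b in the domain, g(a) = g(b) implies a = b.
Suppose g(a) = g(b) in ℤ_{61}. Then 37a + 21 ≡ 37b + 21 (mod 61), hence 37(a − b) ≡ 0 (mod 61).
Since gcd(37, 61) = 1, 37 is invertible modulo 61, thus a − b ≡ 0 (mod 61), i.e. a = b.
We now compute 37⁻¹ mod 61 explicitly. Euclid's algorithm: 61 = 1·37 + 24, 37 = 1·24 + 13, 24 = 1·13 + 11, 13 = 1·11 + 2, 11 = 5·2 + 1; back-substituting gives 1 = 33·37 − 20·61, so 37⁻¹ ≡ 33 (mod 61).
For any y ∈ ℤ_{61}, x = 33(y − 21) mod 61 satisfies g(x) = 37·33(y − 21) + 21 ≡ y (since 37·33 ≡ 1 mod 61). So every y has a preimage.
Thus g is bijective.
Since g is bijective, we compute g⁻¹(9): solve 37x + 21 ≡ 9 (mod 61), i.e. 37x ≡ 49 (mod 61).
Multiplying by 37⁻¹ = 33 gives x ≡ 33·49 = 1617 = 26·61 + 31 ≡ 31 (mod 61).
Check: g(31) = 37·31 + 21 = 1168 = 19·61 + 9 ≡ 9 (mod 61).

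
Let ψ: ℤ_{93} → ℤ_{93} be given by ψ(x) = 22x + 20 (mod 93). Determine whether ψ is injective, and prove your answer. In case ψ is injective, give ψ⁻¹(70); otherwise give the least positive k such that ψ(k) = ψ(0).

53

Recall: ψ is injective when ψ(x_1) = ψ(x_2) forces x_1 = x_2.
If ψ(x_1) = ψ(x_2), then 22x_1 ≡ 22x_2 (mod 93). Because gcd(22, 93) = 1, we may cancel 22 to get x_1 ≡ x_2 (mod 93).
Hence ψ is injective.
We now compute 22⁻¹ mod 93 explicitly. Euclid's algorithm: 93 = 4·22 + 5, 22 = 4·5 + 2, 5 = 2·2 + 1; back-substituting gives 1 = 55·22 − 13·93, so 22⁻¹ ≡ 55 (mod 93).
Since ψ is injective, we find ψ⁻¹(70): we need 22x ≡ 70 − 20 ≡ 50 (mod 93). Using 22⁻¹ = 55: x ≡ 55·50 = 2750 = 29·93 + 53, so x = 53.
Check: ψ(53) = 22·53 + 20 = 1186 = 12·93 + 70 ≡ 70 (mod 93).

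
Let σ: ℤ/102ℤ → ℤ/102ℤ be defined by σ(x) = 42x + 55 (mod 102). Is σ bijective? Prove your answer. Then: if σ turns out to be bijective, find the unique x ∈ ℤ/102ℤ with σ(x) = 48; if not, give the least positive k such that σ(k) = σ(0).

17

We have gcd(42, 102) = 6 > 1. Taking a = 0 and b = 17: σ(0) = 55 and σ(17) = 42·17 + 55 = 769 ≡ 55 (mod 102).
So σ(0) = σ(17) while 0 ≠ 17, hence σ is not injective, hence not bijective.
Since σ is not bijective, we find the least positive k with σ(k) = σ(0): this means 42k ≡ 0 (mod 102), i.e. 102 ∣ 42k. Since gcd(42, 102) = 6, dividing through by 6 this holds exactly when 17 ∣ 7k, and as gcd(7, 17) = 1, exactly when 17 ∣ k.
The smallest positive such k is 17.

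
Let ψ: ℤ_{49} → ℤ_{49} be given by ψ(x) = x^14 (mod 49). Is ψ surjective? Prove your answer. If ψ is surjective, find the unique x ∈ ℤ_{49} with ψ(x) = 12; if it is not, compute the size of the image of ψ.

ψ(3): Repeated squaring mod 49: 3^1 ≡ 3, 3^2 ≡ 3² = 9, 3^4 ≡ 9² = 81 ≡ 32, 3^8 ≡ 32² = 1024 ≡ 44. Since 14 = 8 + 4 + 2, 3^14 ≡ 44·32·9: 44·32 = 1408 ≡ 36, then 36·9 = 324 ≡ 30. So 3^14 ≡ 30 (mod 49).
ψ(4): Repeated squaring mod 49: 4^1 ≡ 4, 4^2 ≡ 4² = 16, 4^4 ≡ 16² = 256 ≡ 11, 4^8 ≡ 11² = 121 ≡ 23. Since 14 = 8 + 4 + 2, 4^14 ≡ 23·11·16: 23·11 = 253 ≡ 8, then 8·16 = 128 ≡ 30. So 4^14 ≡ 30 (mod 49).
So ψ(3) = ψ(4) = 30 while 3 ≠ 4, so ψ is not injective.
A non-injective map from the 49-element set ℤ_{49} to itself takes at most 48 distinct values, so it cannot be surjective. Thus ψ is not surjective.
Since ψ is not surjective, we determine |image(ψ)|. Computing x^14 mod 49 for each x (by repeated squaring, reducing mod 49 at every step), the values ψ(0), ψ(1), …, ψ(48) are: 0, 1, 18, 30, 30, 18, 1, 0, 1, 18, 30, 30, 18, 1, 0, 1, 18, 30, 30, 18, 1, 0, 1, 18, 30, 30, 18, 1, 0, 1, 18, 30, 30, 18, 1, 0, 1, 18, 30, 30, 18, 1, 0, 1, 18, 30, 30, 18, 1.
The distinct values are {0, 1, 18, 30}; there are 4 of them.

4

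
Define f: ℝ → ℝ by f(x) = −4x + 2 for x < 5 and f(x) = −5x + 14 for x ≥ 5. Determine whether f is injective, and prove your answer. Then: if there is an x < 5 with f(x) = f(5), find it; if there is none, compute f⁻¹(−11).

Both pieces are strictly decreasing (slopes −4 and −5), so each is injective on its own interval.
The left piece maps (−∞, 5) onto (−18, ∞); the right piece maps [5, ∞) onto (−∞, −11].
These images overlap. In particular f(5) = −11 (right piece), and solving −4x + 2 = −11 on the left piece gives x = 13/4 < 5.
So f(13/4) = f(5) with 13/4 ≠ 5, and f is not injective. This x = 13/4 is the requested value below 5.

13/4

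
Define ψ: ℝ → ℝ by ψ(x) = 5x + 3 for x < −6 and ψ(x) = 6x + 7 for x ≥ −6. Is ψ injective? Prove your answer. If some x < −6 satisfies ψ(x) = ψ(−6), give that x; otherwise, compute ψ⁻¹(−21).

-32/5

Both pieces are strictly increasing (slopes 5 and 6), so each is injective on its own interval.
The left piece maps (−∞, −6) onto (−∞, −27); the right piece maps [−6, ∞) onto [−29, ∞).
These images overlap. In particular ψ(−6) = −29 (right piece), and solving 5x + 3 = −29 on the left piece gives x = −32/5 < −6.
So ψ(−32/5) = ψ(−6) with −32/5 ≠ −6, and ψ is not injective. This x = −32/5 is the requested value below −6.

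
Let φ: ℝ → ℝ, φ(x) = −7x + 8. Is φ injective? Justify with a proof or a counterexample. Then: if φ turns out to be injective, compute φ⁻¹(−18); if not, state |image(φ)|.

26/7

Suppose φ(a) = φ(b). Then −7a + 8 = −7b + 8, hence −7a = −7b, so a = b.
Hence φ is injective.
Since φ is injective, we compute φ⁻¹(−18) = (−18 − 8)/(−7) = 26/7.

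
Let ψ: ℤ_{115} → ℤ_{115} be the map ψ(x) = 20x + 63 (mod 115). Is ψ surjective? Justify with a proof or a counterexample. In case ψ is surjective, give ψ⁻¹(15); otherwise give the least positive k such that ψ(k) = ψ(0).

23

By definition, surjectivity means every element of the codomain has a preimage under ψ.
Since gcd(20, 115) = 5, we have 20x ≡ 0 (mod 5) for all x, so ψ(x) ≡ 3 (mod 5).
But 0 ≢ 3 (mod 5), so 0 ∈ ℤ_{115} has no preimage. Thus ψ is not surjective.
Since ψ is not surjective, we find the least positive k with ψ(k) = ψ(0): this means 20k ≡ 0 (mod 115), i.e. 115 ∣ 20k. Since gcd(20, 115) = 5, dividing through by 5 this holds exactly when 23 ∣ 4k, and as gcd(4, 23) = 1, exactly when 23 ∣ k.
The smallest positive such k is 23.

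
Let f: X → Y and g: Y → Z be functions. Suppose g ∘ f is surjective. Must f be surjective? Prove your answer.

No. Take X = {0}, Y = {0, 1}, Z = {0}, f(a) = 0 for every a ∈ X, and g(b) = 0 for every b ∈ Y.
Then g ∘ f is surjective onto {0}, but 1 ∈ Y has no preimage under f, so f is not surjective.

not surjective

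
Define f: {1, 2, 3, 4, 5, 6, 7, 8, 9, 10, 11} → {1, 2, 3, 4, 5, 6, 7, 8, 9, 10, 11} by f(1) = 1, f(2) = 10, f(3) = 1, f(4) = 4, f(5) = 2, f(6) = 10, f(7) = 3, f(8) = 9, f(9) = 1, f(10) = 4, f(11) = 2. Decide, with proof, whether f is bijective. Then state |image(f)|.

6

f(1) = 1 = f(3) with 1 ≠ 3, so f is not injective, hence not bijective.
The image of f is {1, 2, 3, 4, 9, 10}, which has 6 elements.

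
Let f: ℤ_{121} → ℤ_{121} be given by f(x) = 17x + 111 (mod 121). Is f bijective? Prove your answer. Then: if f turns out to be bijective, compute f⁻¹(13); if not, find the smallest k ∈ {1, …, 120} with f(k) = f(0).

Recall: f is injective if f(x_1) = f(x_2) implies x_1 = x_2.
If f(x_1) = f(x_2), then 17x_1 ≡ 17x_2 (mod 121). Because gcd(17, 121) = 1, we may cancel 17 to get x_1 ≡ x_2 (mod 121).
We now compute 17⁻¹ mod 121 explicitly. Euclid's algorithm: 121 = 7·17 + 2, 17 = 8·2 + 1; back-substituting gives 1 = 57·17 − 8·121, so 17⁻¹ ≡ 57 (mod 121).
Then y ↦ 57(y − 111) is a two-sided inverse to f, so every y ∈ ℤ_{121} has a preimage.
Therefore f is bijective.
Since f is bijective, we find f⁻¹(13): we need 17x ≡ 13 − 111 ≡ 23 (mod 121). Using 17⁻¹ = 57: x ≡ 57·23 = 1311 = 10·121 + 101, so x = 101.
Check: f(101) = 17·101 + 111 = 1828 = 15·121 + 13 ≡ 13 (mod 121).

101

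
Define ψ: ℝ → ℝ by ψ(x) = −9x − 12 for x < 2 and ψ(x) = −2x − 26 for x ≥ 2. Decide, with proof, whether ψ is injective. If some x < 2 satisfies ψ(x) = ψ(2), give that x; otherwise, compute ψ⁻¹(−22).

10/9

Both pieces are strictly decreasing (slopes −9 and −2), so each is injective on its own interval.
The left piece maps (−∞, 2) onto (−30, ∞); the right piece maps [2, ∞) onto (−∞, −30].
These images are disjoint, so no value is attained by both pieces. Thus ψ is injective.
Because the two images are disjoint, no x < 2 has ψ(x) = ψ(2), so we compute ψ⁻¹(−22): −22 lies in (−30, ∞), so solve −9x − 12 = −22: x = (−22 + 12)/(−9) = 10/9.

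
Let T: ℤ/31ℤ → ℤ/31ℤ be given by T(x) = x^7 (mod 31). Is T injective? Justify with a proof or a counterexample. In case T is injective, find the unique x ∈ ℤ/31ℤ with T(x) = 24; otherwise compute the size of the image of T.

Since 31 is prime, the nonzero elements of ℤ/31ℤ form a cyclic group of order 30.
As gcd(7, 30) = 1, raising to the 7th power is a bijection on this group: if s^7 ≡ t^7 then (st^{−1})^7 = 1, and the only element of order dividing gcd(7, 30) = 1 is 1, so s = t.
With T(0) = 0 this makes T injective on all of ℤ/31ℤ, hence bijective (finite equal-size domain and codomain). In particular T is injective.
Since T is injective, we find the preimage of 24. The inverse of x ↦ x^7 on (ℤ/31ℤ)^× is x ↦ x^13, because 7·13 = 91 = 3·30 + 1 ≡ 1 (mod 30) and x^{30} = 1 for x ≠ 0 (Fermat). So T⁻¹(24) = 24^13 mod 31.
Repeated squaring mod 31: 24^1 ≡ 24, 24^2 ≡ 24² = 576 ≡ 18, 24^4 ≡ 18² = 324 ≡ 14, 24^8 ≡ 14² = 196 ≡ 10. Since 13 = 8 + 4 + 1, 24^13 ≡ 10·14·24: 10·14 = 140 ≡ 16, then 16·24 = 384 ≡ 12. So 24^13 ≡ 12 (mod 31).
Hence T⁻¹(24) = 12.

12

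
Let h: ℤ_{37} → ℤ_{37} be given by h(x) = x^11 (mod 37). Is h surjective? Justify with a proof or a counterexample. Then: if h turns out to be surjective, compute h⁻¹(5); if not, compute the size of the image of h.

20

Since 37 is prime, the nonzero elements of ℤ_{37} form a cyclic group of order 36.
As gcd(11, 36) = 1, raising to the 11th power is a bijection on this group: if u^11 ≡ v^11 then (uv^{−1})^11 = 1, and the only element of order dividing gcd(11, 36) = 1 is 1, so u = v.
With h(0) = 0 this makes h injective on all of ℤ_{37}, hence bijective (finite equal-size domain and codomain). In particular h is surjective.
Since h is surjective, we find the preimage of 5. The inverse of x ↦ x^11 on (ℤ_{37})^× is x ↦ x^23, because 11·23 = 253 = 7·36 + 1 ≡ 1 (mod 36) and x^{36} = 1 for x ≠ 0 (Fermat). So h⁻¹(5) = 5^23 mod 37.
Repeated squaring mod 37: 5^1 ≡ 5, 5^2 ≡ 5² = 25, 5^4 ≡ 25² = 625 ≡ 33, 5^8 ≡ 33² = 1089 ≡ 16, 5^16 ≡ 16² = 256 ≡ 34. Since 23 = 16 + 4 + 2 + 1, 5^23 ≡ 34·33·25·5: 34·33 = 1122 ≡ 12, then 12·25 = 300 ≡ 4, then 4·5 = 20. So 5^23 ≡ 20 (mod 37).
Hence h⁻¹(5) = 20.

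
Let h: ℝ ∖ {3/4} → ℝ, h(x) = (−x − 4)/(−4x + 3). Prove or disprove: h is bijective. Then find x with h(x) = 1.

7/3

If h(x) = 1/4, cross-multiplying gives −4(−x − 4) = −1(−4x + 3), which simplifies to 16 = −3 — false.  So 1/4 has no preimage and h is not surjective.
Hence h is not bijective.
Solving h(x) = 1: cross-multiplying gives −x − 4 = 1(−4x + 3), which rearranges to 3x = 7, so x = 7/3.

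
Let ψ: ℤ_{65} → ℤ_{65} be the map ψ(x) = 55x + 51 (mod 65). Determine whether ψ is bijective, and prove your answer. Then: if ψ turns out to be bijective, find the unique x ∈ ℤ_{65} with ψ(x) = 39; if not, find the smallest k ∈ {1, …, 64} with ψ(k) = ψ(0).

We have gcd(55, 65) = 5 > 1. Taking s = 0 and t = 13: ψ(0) = 51 and ψ(13) = 55·13 + 51 = 766 ≡ 51 (mod 65).
So ψ(0) = ψ(13) while 0 ≠ 13, so ψ is not injective, hence not bijective.
Since ψ is not bijective, we find the least positive k with ψ(k) = ψ(0): this means 55k ≡ 0 (mod 65), i.e. 65 ∣ 55k. Since gcd(55, 65) = 5, dividing through by 5 this holds exactly when 13 ∣ 11k, and as gcd(11, 13) = 1, exactly when 13 ∣ k.
The smallest positive such k is 13.

13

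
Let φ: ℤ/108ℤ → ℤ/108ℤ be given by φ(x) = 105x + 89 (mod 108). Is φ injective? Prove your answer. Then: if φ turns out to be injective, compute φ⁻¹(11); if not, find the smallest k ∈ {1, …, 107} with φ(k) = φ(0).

Recall: φ is injective when φ(x_1) = φ(x_2) forces x_1 = x_2.
We have gcd(105, 108) = 3 > 1. Taking x_1 = 0 and x_2 = 36: φ(0) = 89 and φ(36) = 105·36 + 89 = 3869 ≡ 89 (mod 108).
So φ(0) = φ(36) while 0 ≠ 36, so φ is not injective.
Since φ is not injective, we find the least positive k with φ(k) = φ(0): this means 105k ≡ 0 (mod 108), i.e. 108 ∣ 105k. Since gcd(105, 108) = 3, dividing through by 3 this holds exactly when 36 ∣ 35k, and as gcd(35, 36) = 1, exactly when 36 ∣ k.
The smallest positive such k is 36.

36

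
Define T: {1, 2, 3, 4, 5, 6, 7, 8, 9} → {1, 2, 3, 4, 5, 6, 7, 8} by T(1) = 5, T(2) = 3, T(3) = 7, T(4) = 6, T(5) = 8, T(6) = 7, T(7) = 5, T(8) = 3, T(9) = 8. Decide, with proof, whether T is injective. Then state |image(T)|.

T(3) = 7 = T(6) with 3 ≠ 6, so T is not injective.
The image of T is {3, 5, 6, 7, 8}, which has 5 elements.

5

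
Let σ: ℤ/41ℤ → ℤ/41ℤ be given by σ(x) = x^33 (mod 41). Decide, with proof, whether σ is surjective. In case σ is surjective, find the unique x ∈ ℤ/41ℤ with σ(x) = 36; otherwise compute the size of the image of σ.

Since 41 is prime, the nonzero elements of ℤ/41ℤ form a cyclic group of order 40.
As gcd(33, 40) = 1, raising to the 33rd power is a bijection on this group: if a^33 ≡ b^33 then (ab^{−1})^33 = 1, and the only element of order dividing gcd(33, 40) = 1 is 1, so a = b.
With σ(0) = 0 this makes σ injective on all of ℤ/41ℤ, hence bijective (finite equal-size domain and codomain). In particular σ is surjective.
Since σ is surjective, we find the preimage of 36. The inverse of x ↦ x^33 on (ℤ/41ℤ)^× is x ↦ x^17, because 33·17 = 561 = 14·40 + 1 ≡ 1 (mod 40) and x^{40} = 1 for x ≠ 0 (Fermat). So σ⁻¹(36) = 36^17 mod 41.
Repeated squaring mod 41: 36^1 ≡ 36, 36^2 ≡ 36² = 1296 ≡ 25, 36^4 ≡ 25² = 625 ≡ 10, 36^8 ≡ 10² = 100 ≡ 18, 36^16 ≡ 18² = 324 ≡ 37. Since 17 = 16 + 1, 36^17 ≡ 37·36: 37·36 = 1332 ≡ 20. So 36^17 ≡ 20 (mod 41).
Hence σ⁻¹(36) = 20.

20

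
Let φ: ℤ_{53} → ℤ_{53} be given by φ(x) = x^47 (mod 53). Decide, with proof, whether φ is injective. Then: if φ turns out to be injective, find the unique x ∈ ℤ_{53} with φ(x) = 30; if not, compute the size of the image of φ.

23

Since 53 is prime, the nonzero elements of ℤ_{53} form a cyclic group of order 52.
As gcd(47, 52) = 1, raising to the 47th power is a bijection on this group: if x_1^47 ≡ x_2^47 then (x_1x_2^{−1})^47 = 1, and the only element of order dividing gcd(47, 52) = 1 is 1, so x_1 = x_2.
With φ(0) = 0 this makes φ injective on all of ℤ_{53}, hence bijective (finite equal-size domain and codomain). In particular φ is injective.
Since φ is injective, we find the preimage of 30. The inverse of x ↦ x^47 on (ℤ_{53})^× is x ↦ x^31, because 47·31 = 1457 = 28·52 + 1 ≡ 1 (mod 52) and x^{52} = 1 for x ≠ 0 (Fermat). So φ⁻¹(30) = 30^31 mod 53.
Repeated squaring mod 53: 30^1 ≡ 30, 30^2 ≡ 30² = 900 ≡ 52, 30^4 ≡ 52² = 2704 ≡ 1, 30^8 ≡ 1² = 1, 30^16 ≡ 1² = 1. Since 31 = 16 + 8 + 4 + 2 + 1, 30^31 ≡ 1·1·1·52·30: 1·1 = 1, then 1·1 = 1, then 1·52 = 52, then 52·30 = 1560 ≡ 23. So 30^31 ≡ 23 (mod 53).
Hence φ⁻¹(30) = 23.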